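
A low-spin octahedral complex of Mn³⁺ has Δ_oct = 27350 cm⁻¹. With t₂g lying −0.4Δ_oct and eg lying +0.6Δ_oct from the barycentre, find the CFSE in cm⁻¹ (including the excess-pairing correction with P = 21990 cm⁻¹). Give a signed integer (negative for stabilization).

Mn³⁺: group 7, so d-count = 7 − 3 = 4.
The d⁴ electrons fill as t₂g⁴ eg⁰.
CFSE(orbital) = 4×(-0.4Δ_oct) + 0×(0.6Δ_oct) = -1.6Δ_oct; with Δ_oct = 27350 cm⁻¹ that is -43760 cm⁻¹.
Pairing penalty: 1 pair vs 0 in the high-spin reference → 1 extra × P = 21990 cm⁻¹.
Overall CFSE = -43760 + 21990 = -21770 cm⁻¹.

-21770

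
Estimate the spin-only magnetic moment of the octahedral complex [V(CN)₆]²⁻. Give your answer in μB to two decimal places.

1.73 μB

Each CN⁻ contributes -1; 6 × (-1) = -6. With overall charge -2, V is in the +4 oxidation state.
V is in group 5, so V⁴⁺ is d¹ (5 − 4 = 1).
For octahedral d¹ the high- and low-spin configurations coincide.
Configuration: t₂g¹ eg⁰ → 1 unpaired electron.
μ(spin-only) = √[1(1+2)] = √3 ≈ 1.73 μB.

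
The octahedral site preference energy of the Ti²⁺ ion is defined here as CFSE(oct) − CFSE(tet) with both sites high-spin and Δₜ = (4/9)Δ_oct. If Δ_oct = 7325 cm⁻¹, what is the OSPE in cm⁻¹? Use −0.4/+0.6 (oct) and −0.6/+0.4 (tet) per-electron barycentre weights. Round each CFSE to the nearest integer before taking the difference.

-1953

Ti is in group 4, so Ti²⁺ is d² (4 − 2 = 2).
Octahedral (high-spin): t₂g² eg⁰, CFSE = 2(−0.4) + 0(+0.6) = -0.8Δ_oct = -0.8 × 7325 = -5860 cm⁻¹.
Tetrahedral e² t₂⁰ gives -1.2Δₜ = -1.2 × (4/9) × 7325 = -3907 cm⁻¹.
OSPE = CFSE(oct) − CFSE(tet) = -5860 − (-3907) = -1953 cm⁻¹.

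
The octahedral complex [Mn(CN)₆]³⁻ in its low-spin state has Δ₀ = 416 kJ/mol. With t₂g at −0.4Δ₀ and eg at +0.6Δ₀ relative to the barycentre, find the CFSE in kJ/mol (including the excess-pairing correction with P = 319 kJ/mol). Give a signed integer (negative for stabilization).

Each CN⁻ contributes -1; 6 × (-1) = -6. With overall charge -3, Mn is in the +3 oxidation state.
Group 7 minus oxidation state +3 gives a d⁴ configuration for Mn³⁺.
Electron filling gives t₂g⁴ eg⁰.
CFSE(orbital) = 4×(-0.4Δ₀) + 0×(0.6Δ₀) = -1.6Δ₀; with Δ₀ = 416 kJ/mol that is -666 kJ/mol.
Relative to high-spin t₂g³ eg¹ (0 paired), the low-spin configuration has 1 additional pair, contributing +1 × 319 = +319 kJ/mol.
Overall CFSE = -666 + 319 = -347 kJ/mol.

-347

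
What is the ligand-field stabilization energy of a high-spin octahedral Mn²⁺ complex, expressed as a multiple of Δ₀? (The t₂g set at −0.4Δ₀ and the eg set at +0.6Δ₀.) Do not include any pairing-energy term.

Mn sits in group 7; removing 2 electrons leaves Mn²⁺ with 7 − 2 = 5 d electrons.
Configuration: t₂g³ eg².
CFSE = 3(-0.4Δ₀) + 2(0.6Δ₀) = -1.2Δ₀ + 1.2Δ₀ = 0.0Δ₀.

0.0 Δ₀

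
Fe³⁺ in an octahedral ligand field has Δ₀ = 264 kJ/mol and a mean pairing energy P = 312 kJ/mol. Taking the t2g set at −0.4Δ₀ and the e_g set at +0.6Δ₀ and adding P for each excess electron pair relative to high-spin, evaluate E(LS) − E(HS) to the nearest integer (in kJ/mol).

96

Group 8 minus oxidation state +3 gives a d⁵ configuration for Fe³⁺.
In the high-spin limit (t2g^3 e_g^2) the orbital term is 0.0Δ₀ = 0 kJ/mol, with no excess pairing.
Low-spin t2g^5 e_g^0 gives -2.0Δ₀ = -528 kJ/mol, but forming 2 extra pairs costs 2P = 624 kJ/mol, so E(LS) = -528 + 624 = 96 kJ/mol.
E(LS) − E(HS) = 96 − (0) = 96 kJ/mol.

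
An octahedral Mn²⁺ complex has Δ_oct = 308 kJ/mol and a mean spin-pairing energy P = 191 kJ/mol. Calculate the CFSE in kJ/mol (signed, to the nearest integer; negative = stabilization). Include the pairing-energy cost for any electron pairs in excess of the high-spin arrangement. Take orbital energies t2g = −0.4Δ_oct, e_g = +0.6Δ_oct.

Mn²⁺: group 7, so d-count = 7 − 2 = 5.
Here Δ_oct > P (308 > 191), so the low-spin state is favoured.
That gives t2g^5 e_g^0.
Orbital CFSE = -2.0Δ_oct = -2.0 × 308 = -616 kJ/mol.
Excess pairs vs high-spin: 2 − 0 = 2; pairing cost = +382 kJ/mol.
Net CFSE = -616 + 382 = -234 kJ/mol.

-234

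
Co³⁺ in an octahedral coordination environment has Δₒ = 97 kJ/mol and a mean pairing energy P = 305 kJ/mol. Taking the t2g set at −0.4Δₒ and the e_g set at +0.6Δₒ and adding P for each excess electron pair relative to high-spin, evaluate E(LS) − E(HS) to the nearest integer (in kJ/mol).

416

Co sits in group 9; removing 3 electrons leaves Co³⁺ with 9 − 3 = 6 d electrons.
High-spin d⁶ fills as t2g^4 e_g^2 with CFSE 4(−0.4) + 2(+0.6) = -0.4Δₒ = -39 kJ/mol.
Low-spin: t2g^6 e_g^0, orbital CFSE = -2.4Δₒ = -233 kJ/mol; plus 2 excess pairs × P = +610 kJ/mol; total 377 kJ/mol.
The difference is 377 − (-39) = 416 kJ/mol, so high-spin lies lower.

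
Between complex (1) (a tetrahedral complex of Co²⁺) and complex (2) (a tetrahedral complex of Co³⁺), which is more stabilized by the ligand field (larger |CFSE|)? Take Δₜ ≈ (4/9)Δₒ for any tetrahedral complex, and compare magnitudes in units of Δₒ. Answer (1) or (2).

(1): Co sits in group 9; removing 2 electrons leaves Co²⁺ with 9 − 2 = 7 d electrons; Tetrahedral splitting is small, so the complex is high-spin; e^4 t2^3, CFSE = -1.2Δₜ ≈ -0.53Δₒ.
(2): Co sits in group 9; removing 3 electrons leaves Co³⁺ with 9 − 3 = 6 d electrons; Tetrahedral fields are weak (Δₜ ≈ 4/9 Δₒ), so electrons fill high-spin; e^3 t2^3, CFSE = -0.6Δₜ ≈ -0.27Δₒ.
So (1) has the larger |CFSE|.

(1)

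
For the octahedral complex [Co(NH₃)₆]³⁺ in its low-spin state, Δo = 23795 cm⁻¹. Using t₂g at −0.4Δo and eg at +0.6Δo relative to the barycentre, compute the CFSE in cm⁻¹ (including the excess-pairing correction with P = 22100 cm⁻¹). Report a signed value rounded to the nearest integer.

NH₃ is neutral, so the +3 overall charge sits on Co: oxidation state +3.
Group 9 minus oxidation state +3 gives a d⁶ configuration for Co³⁺.
The d⁶ electrons fill as t₂g⁶ eg⁰.
The orbital stabilization is -2.4Δo = -2.4 × 23795 = -57108 cm⁻¹.
High-spin d⁶ would be t₂g⁴ eg² with 1 pair; low-spin has 3, so 2 excess pairs cost +2P = +44200 cm⁻¹.
Combining: -57108 + 44200 = -12908 cm⁻¹.

-12908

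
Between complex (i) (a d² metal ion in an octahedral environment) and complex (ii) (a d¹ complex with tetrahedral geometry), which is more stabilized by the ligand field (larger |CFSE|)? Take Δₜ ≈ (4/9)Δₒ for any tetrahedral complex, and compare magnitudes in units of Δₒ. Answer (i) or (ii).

(i)

(i): t₂g² eg⁰, CFSE = -0.8Δₒ.
(ii): With tetrahedral geometry the complex is necessarily high-spin; e^1 t2^0, CFSE = -0.6Δₜ ≈ -0.27Δₒ.
So (i) has the larger |CFSE|.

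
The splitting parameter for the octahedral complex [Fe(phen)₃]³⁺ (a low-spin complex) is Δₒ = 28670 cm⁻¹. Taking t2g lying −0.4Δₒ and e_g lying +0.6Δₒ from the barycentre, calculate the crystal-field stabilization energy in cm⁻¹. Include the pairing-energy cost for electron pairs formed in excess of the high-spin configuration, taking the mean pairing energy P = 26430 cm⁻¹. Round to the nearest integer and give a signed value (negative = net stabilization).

phen is neutral, so the +3 overall charge sits on Fe: oxidation state +3.
Fe is in group 8, so Fe³⁺ is d⁵ (8 − 3 = 5).
The d⁵ electrons fill as t2g^5 e_g^0.
Orbital CFSE = 5(-0.4) + 0(0.6) = -2.0Δₒ = -2.0 × 28670 = -57340 cm⁻¹.
Relative to high-spin t2g^3 e_g^2 (0 paired), the low-spin configuration has 2 additional pairs, contributing +2 × 26430 = +52860 cm⁻¹.
Net CFSE = -57340 + 52860 = -4480 cm⁻¹.

-4480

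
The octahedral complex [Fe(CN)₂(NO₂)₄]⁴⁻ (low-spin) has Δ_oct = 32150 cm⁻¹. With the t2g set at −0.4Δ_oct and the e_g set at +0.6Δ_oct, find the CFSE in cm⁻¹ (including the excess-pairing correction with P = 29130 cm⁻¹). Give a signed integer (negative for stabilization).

Ligand charges: 2×(-1) from CN⁻ and 4×(-1) from NO₂⁻ sum to -6; with overall charge -4, Fe is +2.
Fe is in group 8, so Fe²⁺ is d⁶ (8 − 2 = 6).
The d⁶ electrons fill as t2g^6 e_g^0.
Orbital CFSE = 6(-0.4) + 0(0.6) = -2.4Δ_oct = -2.4 × 32150 = -77160 cm⁻¹.
Pairing penalty: 3 pairs vs 1 in the high-spin reference → 2 extra × P = 58260 cm⁻¹.
Net CFSE = -77160 + 58260 = -18900 cm⁻¹.

-18900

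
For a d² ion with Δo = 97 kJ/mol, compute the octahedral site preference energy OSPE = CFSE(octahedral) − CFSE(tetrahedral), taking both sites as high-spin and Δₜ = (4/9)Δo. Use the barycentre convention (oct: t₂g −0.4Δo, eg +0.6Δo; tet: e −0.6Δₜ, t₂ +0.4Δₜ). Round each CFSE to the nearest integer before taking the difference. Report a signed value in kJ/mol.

-26

Octahedral (high-spin): t2g^2 e_g^0, CFSE = 2(−0.4) + 0(+0.6) = -0.8Δo = -0.8 × 97 = -78 kJ/mol.
In a tetrahedral site the filling is e^2 t2^0: CFSE(tet) = -1.2Δₜ = -1.2 × (4/9)(97) = -52 kJ/mol.
OSPE = CFSE(oct) − CFSE(tet) = -78 − (-52) = -26 kJ/mol.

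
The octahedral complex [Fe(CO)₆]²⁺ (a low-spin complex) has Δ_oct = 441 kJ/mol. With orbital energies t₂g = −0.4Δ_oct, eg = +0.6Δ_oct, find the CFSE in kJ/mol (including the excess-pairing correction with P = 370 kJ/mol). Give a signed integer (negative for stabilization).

CO is neutral, so the +2 overall charge sits on Fe: oxidation state +2.
Fe sits in group 8; removing 2 electrons leaves Fe²⁺ with 8 − 2 = 6 d electrons.
Electron filling gives t₂g⁶ eg⁰.
CFSE(orbital) = 6×(-0.4Δ_oct) + 0×(0.6Δ_oct) = -2.4Δ_oct; with Δ_oct = 441 kJ/mol that is -1058 kJ/mol.
Pairing penalty: 3 pairs vs 1 in the high-spin reference → 2 extra × P = 740 kJ/mol.
Combining: -1058 + 740 = -318 kJ/mol.

-318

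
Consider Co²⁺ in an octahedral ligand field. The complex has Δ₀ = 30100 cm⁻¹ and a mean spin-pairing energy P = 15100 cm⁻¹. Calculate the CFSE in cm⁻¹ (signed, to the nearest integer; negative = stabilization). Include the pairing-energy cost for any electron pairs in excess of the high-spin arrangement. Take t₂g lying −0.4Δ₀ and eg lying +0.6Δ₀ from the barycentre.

-39080

Co sits in group 9; removing 2 electrons leaves Co²⁺ with 9 − 2 = 7 d electrons.
Δ₀ > P, so pairing is preferred: the ground state is low-spin.
Filling d⁷ accordingly: t₂g⁶ eg¹.
Orbital CFSE = -1.8Δ₀ = -1.8 × 30100 = -54180 cm⁻¹.
Excess pairs vs high-spin: 3 − 2 = 1; pairing cost = +15100 cm⁻¹.
Net CFSE = -54180 + 15100 = -39080 cm⁻¹.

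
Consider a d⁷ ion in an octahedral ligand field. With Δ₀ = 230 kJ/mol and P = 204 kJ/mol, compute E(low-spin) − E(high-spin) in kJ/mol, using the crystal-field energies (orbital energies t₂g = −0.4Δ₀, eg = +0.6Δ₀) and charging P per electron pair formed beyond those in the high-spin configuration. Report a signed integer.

-26

High-spin: t₂g⁵ eg², CFSE = -0.8Δ₀ = -184 kJ/mol.
Low-spin t₂g⁶ eg¹ gives -1.8Δ₀ = -414 kJ/mol, but forming 1 extra pair costs 1P = 204 kJ/mol, so E(LS) = -414 + 204 = -210 kJ/mol.
Thus E(LS) − E(HS) = -26 kJ/mol.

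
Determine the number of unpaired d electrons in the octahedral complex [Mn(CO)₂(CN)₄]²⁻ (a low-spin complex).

1

Ligand charges: 2×(+0) from CO and 4×(-1) from CN⁻ sum to -4; with overall charge -2, Mn is +2.
Group 7 minus oxidation state +2 gives a d⁵ configuration for Mn²⁺.
Configuration: t₂g⁵ eg⁰, giving 1 unpaired electron.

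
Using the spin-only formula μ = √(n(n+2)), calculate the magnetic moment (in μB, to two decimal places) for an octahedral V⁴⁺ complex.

1.73 μB

V sits in group 5; removing 4 electrons leaves V⁴⁺ with 5 − 4 = 1 d electrons.
Configuration: t₂g¹ eg⁰ → 1 unpaired electron.
μ(spin-only) = √[1(1+2)] = √3 ≈ 1.73 μB.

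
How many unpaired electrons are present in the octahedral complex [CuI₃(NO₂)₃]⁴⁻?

Ligand charges: 3×(-1) from I⁻ and 3×(-1) from NO₂⁻ sum to -6; with overall charge -4, Cu is +2.
Cu²⁺: group 11, so d-count = 11 − 2 = 9.
Configuration: t₂g⁶ eg³, giving 1 unpaired electron.

1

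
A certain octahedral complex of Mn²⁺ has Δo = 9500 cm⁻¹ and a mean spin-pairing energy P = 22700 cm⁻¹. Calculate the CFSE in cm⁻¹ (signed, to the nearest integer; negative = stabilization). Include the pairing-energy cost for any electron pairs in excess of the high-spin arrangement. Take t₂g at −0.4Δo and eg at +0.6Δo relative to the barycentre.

0

Mn²⁺: group 7, so d-count = 7 − 2 = 5.
Here Δo < P (9500 < 22700), so the high-spin state is favoured.
That gives t₂g³ eg².
Orbital CFSE = 0.0Δo = 0.0 × 9500 = 0 cm⁻¹.
High-spin has no excess pairs, so no pairing correction applies.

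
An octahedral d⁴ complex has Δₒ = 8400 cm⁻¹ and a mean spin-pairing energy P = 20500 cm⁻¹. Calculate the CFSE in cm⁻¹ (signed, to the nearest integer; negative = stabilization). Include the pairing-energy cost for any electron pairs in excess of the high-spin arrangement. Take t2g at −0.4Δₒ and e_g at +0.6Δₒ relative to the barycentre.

Since Δₒ = 8400 cm⁻¹ < P = 20500 cm⁻¹, the complex adopts the high-spin configuration.
That gives t2g^3 e_g^1.
Orbital CFSE = -0.6Δₒ = -0.6 × 8400 = -5040 cm⁻¹.
High-spin has no excess pairs, so no pairing correction applies.

-5040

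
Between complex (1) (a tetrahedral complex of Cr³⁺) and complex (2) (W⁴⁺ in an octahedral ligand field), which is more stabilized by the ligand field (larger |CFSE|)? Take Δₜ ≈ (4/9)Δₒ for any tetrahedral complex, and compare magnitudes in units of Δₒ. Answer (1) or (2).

(2)

(1): Cr is in group 6, so Cr³⁺ is d³ (6 − 3 = 3); Tetrahedral splitting is small, so the complex is high-spin; e^2 t2^1, CFSE = -0.8Δₜ ≈ -0.36Δₒ.
(2): W is in group 6, so W⁴⁺ is d² (6 − 4 = 2); For octahedral d² the high- and low-spin configurations coincide; t₂g² eg⁰, CFSE = -0.8Δₒ.
So (2) has the larger |CFSE|.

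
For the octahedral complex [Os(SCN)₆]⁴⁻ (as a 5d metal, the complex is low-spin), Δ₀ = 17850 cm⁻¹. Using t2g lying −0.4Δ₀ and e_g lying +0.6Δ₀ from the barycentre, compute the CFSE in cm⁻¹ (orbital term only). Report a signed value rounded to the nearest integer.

-42840

Each SCN⁻ contributes -1; 6 × (-1) = -6. With overall charge -4, Os is in the +2 oxidation state.
Os²⁺: group 8, so d-count = 8 − 2 = 6.
Configuration: t2g^6 e_g^0.
Orbital CFSE = 6(-0.4) + 0(0.6) = -2.4Δ₀ = -2.4 × 17850 = -42840 cm⁻¹.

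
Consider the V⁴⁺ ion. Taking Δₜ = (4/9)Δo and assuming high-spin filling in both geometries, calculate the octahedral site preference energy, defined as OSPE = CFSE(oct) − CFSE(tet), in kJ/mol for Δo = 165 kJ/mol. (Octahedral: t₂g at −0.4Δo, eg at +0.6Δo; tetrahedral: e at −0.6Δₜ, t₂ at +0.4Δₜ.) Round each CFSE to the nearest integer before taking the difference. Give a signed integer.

V⁴⁺: group 5, so d-count = 5 − 4 = 1.
Octahedral (high-spin): t2g^1 e_g^0, CFSE = 1(−0.4) + 0(+0.6) = -0.4Δo = -0.4 × 165 = -66 kJ/mol.
Tetrahedral e^1 t2^0 gives -0.6Δₜ = -0.6 × (4/9) × 165 = -44 kJ/mol.
OSPE = CFSE(oct) − CFSE(tet) = -66 − (-44) = -22 kJ/mol.

-22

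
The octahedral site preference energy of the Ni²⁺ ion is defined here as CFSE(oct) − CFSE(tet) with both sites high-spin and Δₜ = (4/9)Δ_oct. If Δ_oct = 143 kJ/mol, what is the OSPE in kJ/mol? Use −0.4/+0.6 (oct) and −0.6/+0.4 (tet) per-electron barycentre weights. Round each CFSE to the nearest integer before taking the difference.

-121

Ni is in group 10, so Ni²⁺ is d⁸ (10 − 2 = 8).
In an octahedral site d⁸ (HS) is t₂g⁶ eg², giving CFSE(oct) = -1.2Δ_oct = -172 kJ/mol.
Tetrahedral e⁴ t₂⁴ gives -0.8Δₜ = -0.8 × (4/9) × 143 = -51 kJ/mol.
OSPE = -172 − (-51) = -121 kJ/mol.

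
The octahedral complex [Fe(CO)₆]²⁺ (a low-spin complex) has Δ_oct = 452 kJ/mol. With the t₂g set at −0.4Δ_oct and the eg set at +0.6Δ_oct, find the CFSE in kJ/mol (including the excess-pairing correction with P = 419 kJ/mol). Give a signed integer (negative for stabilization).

CO is neutral, so the +2 overall charge sits on Fe: oxidation state +2.
Fe is in group 8, so Fe²⁺ is d⁶ (8 − 2 = 6).
The d⁶ electrons fill as t₂g⁶ eg⁰.
Orbital CFSE = 6(-0.4) + 0(0.6) = -2.4Δ_oct = -2.4 × 452 = -1085 kJ/mol.
Relative to high-spin t₂g⁴ eg² (1 paired), the low-spin configuration has 2 additional pairs, contributing +2 × 419 = +838 kJ/mol.
Combining: -1085 + 838 = -247 kJ/mol.

-247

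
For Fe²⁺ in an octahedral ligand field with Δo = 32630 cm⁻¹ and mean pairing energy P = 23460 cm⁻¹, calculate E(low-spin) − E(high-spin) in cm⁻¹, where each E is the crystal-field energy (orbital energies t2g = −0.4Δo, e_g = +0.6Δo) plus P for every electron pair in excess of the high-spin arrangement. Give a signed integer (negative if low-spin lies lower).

Fe sits in group 8; removing 2 electrons leaves Fe²⁺ with 8 − 2 = 6 d electrons.
In the high-spin limit (t2g^4 e_g^2) the orbital term is -0.4Δo = -13052 cm⁻¹, with no excess pairing.
For low-spin the configuration is t2g^6 e_g^0: orbital energy -2.4 × 32630 = -78312 cm⁻¹, and 2 additional pairs relative to high-spin add 46920 cm⁻¹, giving -31392 cm⁻¹.
Thus E(LS) − E(HS) = -18340 cm⁻¹.

-18340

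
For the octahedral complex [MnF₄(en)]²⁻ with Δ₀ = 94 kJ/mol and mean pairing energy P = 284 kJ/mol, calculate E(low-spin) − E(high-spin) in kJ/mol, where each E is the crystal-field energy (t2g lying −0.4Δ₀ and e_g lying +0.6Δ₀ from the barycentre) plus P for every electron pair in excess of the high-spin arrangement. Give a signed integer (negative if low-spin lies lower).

Ligand charges: 4×(-1) from F⁻ and 1×(+0) from en sum to -4; with overall charge -2, Mn is +2.
Mn sits in group 7; removing 2 electrons leaves Mn²⁺ with 7 − 2 = 5 d electrons.
High-spin: t2g^3 e_g^2, CFSE = 0.0Δ₀ = 0 kJ/mol.
Low-spin t2g^5 e_g^0 gives -2.0Δ₀ = -188 kJ/mol, but forming 2 extra pairs costs 2P = 568 kJ/mol, so E(LS) = -188 + 568 = 380 kJ/mol.
Thus E(LS) − E(HS) = 380 kJ/mol.

380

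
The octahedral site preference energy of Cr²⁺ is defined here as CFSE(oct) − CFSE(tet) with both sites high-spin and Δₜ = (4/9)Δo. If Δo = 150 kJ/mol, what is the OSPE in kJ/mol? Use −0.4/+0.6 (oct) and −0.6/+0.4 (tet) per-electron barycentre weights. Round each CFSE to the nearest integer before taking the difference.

Cr²⁺: group 6, so d-count = 6 − 2 = 4.
In an octahedral site d⁴ (HS) is t2g^3 e_g^1, giving CFSE(oct) = -0.6Δo = -90 kJ/mol.
Tetrahedral: e^2 t2^2, CFSE = 2(−0.6) + 2(+0.4) = -0.4Δₜ = -0.4 × (4/9) × 150 = -27 kJ/mol.
Subtracting, OSPE = -90 − (-27) = -63 kJ/mol.

-63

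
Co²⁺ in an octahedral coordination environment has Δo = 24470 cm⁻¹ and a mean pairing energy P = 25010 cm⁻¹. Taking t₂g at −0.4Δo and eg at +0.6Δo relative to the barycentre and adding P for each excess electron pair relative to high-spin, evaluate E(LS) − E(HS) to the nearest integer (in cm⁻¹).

540

Co sits in group 9; removing 2 electrons leaves Co²⁺ with 9 − 2 = 7 d electrons.
In the high-spin limit (t₂g⁵ eg²) the orbital term is -0.8Δo = -19576 cm⁻¹, with no excess pairing.
Low-spin t₂g⁶ eg¹ gives -1.8Δo = -44046 cm⁻¹, but forming 1 extra pair costs 1P = 25010 cm⁻¹, so E(LS) = -44046 + 25010 = -19036 cm⁻¹.
The difference is -19036 − (-19576) = 540 cm⁻¹, so high-spin lies lower.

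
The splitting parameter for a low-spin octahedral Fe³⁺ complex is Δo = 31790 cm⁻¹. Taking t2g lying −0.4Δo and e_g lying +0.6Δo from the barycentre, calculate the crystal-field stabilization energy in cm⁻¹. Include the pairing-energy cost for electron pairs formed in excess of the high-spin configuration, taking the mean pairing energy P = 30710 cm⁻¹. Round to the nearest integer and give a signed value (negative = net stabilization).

Fe³⁺: group 8, so d-count = 8 − 3 = 5.
Electron filling gives t2g^5 e_g^0.
Orbital CFSE = 5(-0.4) + 0(0.6) = -2.0Δo = -2.0 × 31790 = -63580 cm⁻¹.
Relative to high-spin t2g^3 e_g^2 (0 paired), the low-spin configuration has 2 additional pairs, contributing +2 × 30710 = +61420 cm⁻¹.
Overall CFSE = -63580 + 61420 = -2160 cm⁻¹.

-2160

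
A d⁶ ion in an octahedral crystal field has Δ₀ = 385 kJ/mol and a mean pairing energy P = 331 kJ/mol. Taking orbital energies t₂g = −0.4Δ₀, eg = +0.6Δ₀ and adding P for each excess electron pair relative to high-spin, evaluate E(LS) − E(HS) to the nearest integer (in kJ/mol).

-108

In the high-spin limit (t₂g⁴ eg²) the orbital term is -0.4Δ₀ = -154 kJ/mol, with no excess pairing.
Low-spin: t₂g⁶ eg⁰, orbital CFSE = -2.4Δ₀ = -924 kJ/mol; plus 2 excess pairs × P = +662 kJ/mol; total -262 kJ/mol.
Thus E(LS) − E(HS) = -108 kJ/mol.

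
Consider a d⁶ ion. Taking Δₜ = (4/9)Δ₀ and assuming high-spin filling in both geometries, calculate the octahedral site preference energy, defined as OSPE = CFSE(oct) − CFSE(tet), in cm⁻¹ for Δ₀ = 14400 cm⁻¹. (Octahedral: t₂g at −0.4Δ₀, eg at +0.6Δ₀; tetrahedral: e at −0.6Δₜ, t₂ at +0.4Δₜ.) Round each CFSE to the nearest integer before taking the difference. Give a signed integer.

-1920

Octahedral high-spin t₂g⁴ eg²: CFSE = -0.4 × 14400 = -5760 cm⁻¹.
In a tetrahedral site the filling is e³ t₂³: CFSE(tet) = -0.6Δₜ = -0.6 × (4/9)(14400) = -3840 cm⁻¹.
OSPE = CFSE(oct) − CFSE(tet) = -5760 − (-3840) = -1920 cm⁻¹.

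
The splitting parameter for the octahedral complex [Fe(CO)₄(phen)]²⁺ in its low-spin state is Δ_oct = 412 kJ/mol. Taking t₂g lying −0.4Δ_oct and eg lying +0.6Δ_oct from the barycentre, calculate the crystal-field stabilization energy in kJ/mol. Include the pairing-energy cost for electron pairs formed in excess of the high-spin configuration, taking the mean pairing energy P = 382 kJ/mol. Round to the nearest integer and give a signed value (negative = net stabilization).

Ligand charges: 4×(+0) from CO and 1×(+0) from phen sum to +0; with overall charge +2, Fe is +2.
Fe is in group 8, so Fe²⁺ is d⁶ (8 − 2 = 6).
The d⁶ electrons fill as t₂g⁶ eg⁰.
CFSE(orbital) = 6×(-0.4Δ_oct) + 0×(0.6Δ_oct) = -2.4Δ_oct; with Δ_oct = 412 kJ/mol that is -989 kJ/mol.
Pairing penalty: 3 pairs vs 1 in the high-spin reference → 2 extra × P = 764 kJ/mol.
Combining: -989 + 764 = -225 kJ/mol.

-225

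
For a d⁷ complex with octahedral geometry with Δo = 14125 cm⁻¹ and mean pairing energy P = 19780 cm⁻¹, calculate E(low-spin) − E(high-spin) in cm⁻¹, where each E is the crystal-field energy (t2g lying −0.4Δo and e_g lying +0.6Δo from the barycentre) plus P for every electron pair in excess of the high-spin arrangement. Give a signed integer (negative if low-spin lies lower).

In the high-spin limit (t2g^5 e_g^2) the orbital term is -0.8Δo = -11300 cm⁻¹, with no excess pairing.
Low-spin t2g^6 e_g^1 gives -1.8Δo = -25425 cm⁻¹, but forming 1 extra pair costs 1P = 19780 cm⁻¹, so E(LS) = -25425 + 19780 = -5645 cm⁻¹.
The difference is -5645 − (-11300) = 5655 cm⁻¹, so high-spin lies lower.

5655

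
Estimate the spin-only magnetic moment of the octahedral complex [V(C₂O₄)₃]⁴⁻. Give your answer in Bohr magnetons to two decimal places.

Each C₂O₄²⁻ contributes -2; 3 × (-2) = -6. With overall charge -4, V is in the +2 oxidation state.
V is in group 5, so V²⁺ is d³ (5 − 2 = 3).
Configuration: t₂g³ eg⁰ → 3 unpaired electrons.
μ(spin-only) = √[3(3+2)] = √15 ≈ 3.87 Bohr magnetons.

3.87 Bohr magnetons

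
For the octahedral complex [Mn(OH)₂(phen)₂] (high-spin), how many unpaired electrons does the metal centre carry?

5

Ligand charges: 2×(-1) from OH⁻ and 2×(+0) from phen sum to -2; with overall charge +0, Mn is +2.
Group 7 minus oxidation state +2 gives a d⁵ configuration for Mn²⁺.
Configuration: t2g^3 e_g^2, giving 5 unpaired electrons.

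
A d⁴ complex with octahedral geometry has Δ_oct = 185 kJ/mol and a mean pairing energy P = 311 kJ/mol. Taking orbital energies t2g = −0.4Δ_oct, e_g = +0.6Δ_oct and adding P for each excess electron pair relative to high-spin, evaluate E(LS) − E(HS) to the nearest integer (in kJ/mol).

In the high-spin limit (t2g^3 e_g^1) the orbital term is -0.6Δ_oct = -111 kJ/mol, with no excess pairing.
Low-spin t2g^4 e_g^0 gives -1.6Δ_oct = -296 kJ/mol, but forming 1 extra pair costs 1P = 311 kJ/mol, so E(LS) = -296 + 311 = 15 kJ/mol.
Thus E(LS) − E(HS) = 126 kJ/mol.

126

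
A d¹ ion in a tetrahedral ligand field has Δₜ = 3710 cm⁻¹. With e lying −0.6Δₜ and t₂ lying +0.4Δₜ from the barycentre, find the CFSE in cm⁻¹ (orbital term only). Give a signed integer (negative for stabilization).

Tetrahedral fields are weak (Δₜ ≈ 4/9 Δₒ), so electrons fill high-spin.
Electron filling gives e¹ t₂⁰.
CFSE(orbital) = 1×(-0.6Δₜ) + 0×(0.4Δₜ) = -0.6Δₜ; with Δₜ = 3710 cm⁻¹ that is -2226 cm⁻¹.

-2226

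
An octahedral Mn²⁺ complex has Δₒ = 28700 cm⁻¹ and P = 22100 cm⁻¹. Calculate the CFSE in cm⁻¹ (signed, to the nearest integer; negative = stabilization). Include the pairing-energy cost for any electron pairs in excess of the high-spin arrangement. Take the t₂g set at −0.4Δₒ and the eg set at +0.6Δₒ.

Mn²⁺: group 7, so d-count = 7 − 2 = 5.
Here Δₒ > P (28700 > 22100), so the low-spin state is favoured.
Configuration: t₂g⁵ eg⁰.
Orbital CFSE = -2.0Δₒ = -2.0 × 28700 = -57400 cm⁻¹.
Excess pairs vs high-spin: 2 − 0 = 2; pairing cost = +44200 cm⁻¹.
Net CFSE = -57400 + 44200 = -13200 cm⁻¹.

-13200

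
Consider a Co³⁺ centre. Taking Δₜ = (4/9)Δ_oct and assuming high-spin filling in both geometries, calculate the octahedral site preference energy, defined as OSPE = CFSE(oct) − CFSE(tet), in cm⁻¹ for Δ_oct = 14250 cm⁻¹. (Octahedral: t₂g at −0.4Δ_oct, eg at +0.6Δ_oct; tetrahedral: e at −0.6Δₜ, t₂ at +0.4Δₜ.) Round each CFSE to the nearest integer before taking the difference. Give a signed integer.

Co³⁺: group 9, so d-count = 9 − 3 = 6.
Octahedral (high-spin): t2g^4 e_g^2, CFSE = 4(−0.4) + 2(+0.6) = -0.4Δ_oct = -0.4 × 14250 = -5700 cm⁻¹.
In a tetrahedral site the filling is e^3 t2^3: CFSE(tet) = -0.6Δₜ = -0.6 × (4/9)(14250) = -3800 cm⁻¹.
Subtracting, OSPE = -5700 − (-3800) = -1900 cm⁻¹.

-1900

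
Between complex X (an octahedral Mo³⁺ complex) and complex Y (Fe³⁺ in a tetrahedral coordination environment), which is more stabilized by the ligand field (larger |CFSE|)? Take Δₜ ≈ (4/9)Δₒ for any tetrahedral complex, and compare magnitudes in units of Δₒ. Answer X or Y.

X: Mo³⁺: group 6, so d-count = 6 − 3 = 3; t₂g³ eg⁰, CFSE = -1.2Δₒ.
Y: Fe sits in group 8; removing 3 electrons leaves Fe³⁺ with 8 − 3 = 5 d electrons; Tetrahedral splitting is small, so the complex is high-spin; e² t₂³, CFSE = 0.0Δₜ ≈ 0.00Δₒ.
So X has the larger |CFSE|.

X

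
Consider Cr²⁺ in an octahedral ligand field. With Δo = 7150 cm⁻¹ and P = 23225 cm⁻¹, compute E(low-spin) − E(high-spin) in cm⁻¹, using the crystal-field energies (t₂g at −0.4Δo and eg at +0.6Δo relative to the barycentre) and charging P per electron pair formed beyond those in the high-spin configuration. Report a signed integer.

16075

Cr is in group 6, so Cr²⁺ is d⁴ (6 − 2 = 4).
High-spin d⁴ fills as t₂g³ eg¹ with CFSE 3(−0.4) + 1(+0.6) = -0.6Δo = -4290 cm⁻¹.
For low-spin the configuration is t₂g⁴ eg⁰: orbital energy -1.6 × 7150 = -11440 cm⁻¹, and 1 additional pair relative to high-spin adds 23225 cm⁻¹, giving 11785 cm⁻¹.
The difference is 11785 − (-4290) = 16075 cm⁻¹, so high-spin lies lower.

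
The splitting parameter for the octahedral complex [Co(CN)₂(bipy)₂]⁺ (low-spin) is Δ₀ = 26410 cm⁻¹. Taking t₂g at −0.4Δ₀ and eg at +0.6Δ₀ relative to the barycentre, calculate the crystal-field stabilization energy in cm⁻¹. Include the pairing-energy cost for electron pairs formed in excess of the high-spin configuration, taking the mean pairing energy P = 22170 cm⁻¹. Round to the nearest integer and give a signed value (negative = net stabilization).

Ligand charges: 2×(-1) from CN⁻ and 2×(+0) from bipy sum to -2; with overall charge +1, Co is +3.
Co is in group 9, so Co³⁺ is d⁶ (9 − 3 = 6).
Configuration: t₂g⁶ eg⁰.
The orbital stabilization is -2.4Δ₀ = -2.4 × 26410 = -63384 cm⁻¹.
High-spin d⁶ would be t₂g⁴ eg² with 1 pair; low-spin has 3, so 2 excess pairs cost +2P = +44340 cm⁻¹.
Net CFSE = -63384 + 44340 = -19044 cm⁻¹.

-19044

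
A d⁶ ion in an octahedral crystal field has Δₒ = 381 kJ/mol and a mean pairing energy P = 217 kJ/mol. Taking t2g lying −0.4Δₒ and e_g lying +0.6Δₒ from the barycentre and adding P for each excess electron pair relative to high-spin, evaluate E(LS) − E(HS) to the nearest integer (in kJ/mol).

-328

In the high-spin limit (t2g^4 e_g^2) the orbital term is -0.4Δₒ = -152 kJ/mol, with no excess pairing.
Low-spin: t2g^6 e_g^0, orbital CFSE = -2.4Δₒ = -914 kJ/mol; plus 2 excess pairs × P = +434 kJ/mol; total -480 kJ/mol.
The difference is -480 − (-152) = -328 kJ/mol, so low-spin lies lower.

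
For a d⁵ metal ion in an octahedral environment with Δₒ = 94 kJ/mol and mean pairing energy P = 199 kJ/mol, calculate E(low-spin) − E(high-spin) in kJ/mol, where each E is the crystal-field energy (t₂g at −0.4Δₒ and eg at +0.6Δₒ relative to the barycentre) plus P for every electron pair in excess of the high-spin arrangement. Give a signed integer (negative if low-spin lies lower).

210

High-spin d⁵ fills as t₂g³ eg² with CFSE 3(−0.4) + 2(+0.6) = 0.0Δₒ = 0 kJ/mol.
Low-spin: t₂g⁵ eg⁰, orbital CFSE = -2.0Δₒ = -188 kJ/mol; plus 2 excess pairs × P = +398 kJ/mol; total 210 kJ/mol.
The difference is 210 − (0) = 210 kJ/mol, so high-spin lies lower.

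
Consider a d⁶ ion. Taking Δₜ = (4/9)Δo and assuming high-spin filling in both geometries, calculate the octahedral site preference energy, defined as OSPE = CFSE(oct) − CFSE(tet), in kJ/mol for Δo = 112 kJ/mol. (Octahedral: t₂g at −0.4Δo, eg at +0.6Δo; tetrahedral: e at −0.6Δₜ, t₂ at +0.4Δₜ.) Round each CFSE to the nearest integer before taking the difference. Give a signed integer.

In an octahedral site d⁶ (HS) is t2g^4 e_g^2, giving CFSE(oct) = -0.4Δo = -45 kJ/mol.
Tetrahedral e^3 t2^3 gives -0.6Δₜ = -0.6 × (4/9) × 112 = -30 kJ/mol.
Subtracting, OSPE = -45 − (-30) = -15 kJ/mol.

-15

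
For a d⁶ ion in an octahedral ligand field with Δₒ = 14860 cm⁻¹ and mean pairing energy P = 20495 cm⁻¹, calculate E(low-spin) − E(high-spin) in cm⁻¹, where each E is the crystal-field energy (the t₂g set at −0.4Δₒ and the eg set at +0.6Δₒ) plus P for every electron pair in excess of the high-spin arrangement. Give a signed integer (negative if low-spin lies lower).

High-spin d⁶ fills as t₂g⁴ eg² with CFSE 4(−0.4) + 2(+0.6) = -0.4Δₒ = -5944 cm⁻¹.
Low-spin: t₂g⁶ eg⁰, orbital CFSE = -2.4Δₒ = -35664 cm⁻¹; plus 2 excess pairs × P = +40990 cm⁻¹; total 5326 cm⁻¹.
E(LS) − E(HS) = 5326 − (-5944) = 11270 cm⁻¹.

11270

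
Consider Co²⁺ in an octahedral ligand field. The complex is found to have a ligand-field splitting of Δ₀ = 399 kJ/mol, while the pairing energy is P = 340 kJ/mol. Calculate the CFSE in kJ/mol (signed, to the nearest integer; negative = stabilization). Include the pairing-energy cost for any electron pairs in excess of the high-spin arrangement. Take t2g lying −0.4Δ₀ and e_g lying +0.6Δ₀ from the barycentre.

-378

Co²⁺: group 9, so d-count = 9 − 2 = 7.
Here Δ₀ > P (399 > 340), so the low-spin state is favoured.
That gives t2g^6 e_g^1.
Orbital CFSE = -1.8Δ₀ = -1.8 × 399 = -718 kJ/mol.
Excess pairs vs high-spin: 3 − 2 = 1; pairing cost = +340 kJ/mol.
Net CFSE = -718 + 340 = -378 kJ/mol.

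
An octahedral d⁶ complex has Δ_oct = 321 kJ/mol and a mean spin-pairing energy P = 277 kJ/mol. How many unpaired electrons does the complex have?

Here Δ_oct > P (321 > 277), so the low-spin state is favoured.
Configuration: t₂g⁶ eg⁰.
Unpaired electrons: 0.

0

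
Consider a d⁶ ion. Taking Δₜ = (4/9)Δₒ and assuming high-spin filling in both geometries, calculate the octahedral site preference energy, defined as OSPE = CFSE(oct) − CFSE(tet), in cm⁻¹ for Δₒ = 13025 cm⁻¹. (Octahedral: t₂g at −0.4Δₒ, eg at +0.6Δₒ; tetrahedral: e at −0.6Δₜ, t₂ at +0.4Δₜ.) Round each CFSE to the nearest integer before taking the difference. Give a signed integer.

-1737

Octahedral high-spin t₂g⁴ eg²: CFSE = -0.4 × 13025 = -5210 cm⁻¹.
Tetrahedral e³ t₂³ gives -0.6Δₜ = -0.6 × (4/9) × 13025 = -3473 cm⁻¹.
OSPE = -5210 − (-3473) = -1737 cm⁻¹.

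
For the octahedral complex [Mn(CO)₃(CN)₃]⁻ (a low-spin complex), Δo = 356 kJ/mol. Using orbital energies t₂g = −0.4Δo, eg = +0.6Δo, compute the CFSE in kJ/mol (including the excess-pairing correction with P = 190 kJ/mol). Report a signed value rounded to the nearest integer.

Ligand charges: 3×(+0) from CO and 3×(-1) from CN⁻ sum to -3; with overall charge -1, Mn is +2.
Mn sits in group 7; removing 2 electrons leaves Mn²⁺ with 7 − 2 = 5 d electrons.
Electron filling gives t₂g⁵ eg⁰.
Orbital CFSE = 5(-0.4) + 0(0.6) = -2.0Δo = -2.0 × 356 = -712 kJ/mol.
High-spin d⁵ would be t₂g³ eg² with 0 pairs; low-spin has 2, so 2 excess pairs cost +2P = +380 kJ/mol.
Combining: -712 + 380 = -332 kJ/mol.

-332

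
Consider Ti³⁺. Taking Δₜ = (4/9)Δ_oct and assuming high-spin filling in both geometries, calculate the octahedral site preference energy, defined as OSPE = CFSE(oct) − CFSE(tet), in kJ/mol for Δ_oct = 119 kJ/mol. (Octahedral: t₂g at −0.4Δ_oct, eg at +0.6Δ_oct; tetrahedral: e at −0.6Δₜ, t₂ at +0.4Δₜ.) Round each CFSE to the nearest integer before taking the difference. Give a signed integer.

Group 4 minus oxidation state +3 gives a d¹ configuration for Ti³⁺.
Octahedral high-spin t2g^1 e_g^0: CFSE = -0.4 × 119 = -48 kJ/mol.
Tetrahedral: e^1 t2^0, CFSE = 1(−0.6) + 0(+0.4) = -0.6Δₜ = -0.6 × (4/9) × 119 = -32 kJ/mol.
OSPE = -48 − (-32) = -16 kJ/mol.

-16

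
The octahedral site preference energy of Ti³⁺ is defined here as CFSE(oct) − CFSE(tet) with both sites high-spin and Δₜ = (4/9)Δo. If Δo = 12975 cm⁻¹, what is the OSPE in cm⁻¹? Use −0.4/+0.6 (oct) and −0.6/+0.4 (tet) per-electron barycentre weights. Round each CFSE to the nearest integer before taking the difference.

Ti sits in group 4; removing 3 electrons leaves Ti³⁺ with 4 − 3 = 1 d electrons.
Octahedral high-spin t₂g¹ eg⁰: CFSE = -0.4 × 12975 = -5190 cm⁻¹.
Tetrahedral e¹ t₂⁰ gives -0.6Δₜ = -0.6 × (4/9) × 12975 = -3460 cm⁻¹.
Subtracting, OSPE = -5190 − (-3460) = -1730 cm⁻¹.

-1730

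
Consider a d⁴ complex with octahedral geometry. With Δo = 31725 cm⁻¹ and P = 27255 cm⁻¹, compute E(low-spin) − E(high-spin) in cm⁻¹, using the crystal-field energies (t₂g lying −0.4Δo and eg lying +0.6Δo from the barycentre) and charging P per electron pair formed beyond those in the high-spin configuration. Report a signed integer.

-4470

High-spin: t₂g³ eg¹, CFSE = -0.6Δo = -19035 cm⁻¹.
For low-spin the configuration is t₂g⁴ eg⁰: orbital energy -1.6 × 31725 = -50760 cm⁻¹, and 1 additional pair relative to high-spin adds 27255 cm⁻¹, giving -23505 cm⁻¹.
Thus E(LS) − E(HS) = -4470 cm⁻¹.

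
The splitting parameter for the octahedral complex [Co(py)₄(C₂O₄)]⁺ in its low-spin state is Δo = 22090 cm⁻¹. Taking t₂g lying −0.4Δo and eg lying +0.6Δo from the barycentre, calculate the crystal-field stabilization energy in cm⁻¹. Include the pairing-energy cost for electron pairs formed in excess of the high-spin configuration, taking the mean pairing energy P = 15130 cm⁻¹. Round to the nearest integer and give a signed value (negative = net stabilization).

-22756

Ligand charges: 4×(+0) from py and 1×(-2) from C₂O₄²⁻ sum to -2; with overall charge +1, Co is +3.
Co³⁺: group 9, so d-count = 9 − 3 = 6.
Configuration: t₂g⁶ eg⁰.
The orbital stabilization is -2.4Δo = -2.4 × 22090 = -53016 cm⁻¹.
Pairing penalty: 3 pairs vs 1 in the high-spin reference → 2 extra × P = 30260 cm⁻¹.
Combining: -53016 + 30260 = -22756 cm⁻¹.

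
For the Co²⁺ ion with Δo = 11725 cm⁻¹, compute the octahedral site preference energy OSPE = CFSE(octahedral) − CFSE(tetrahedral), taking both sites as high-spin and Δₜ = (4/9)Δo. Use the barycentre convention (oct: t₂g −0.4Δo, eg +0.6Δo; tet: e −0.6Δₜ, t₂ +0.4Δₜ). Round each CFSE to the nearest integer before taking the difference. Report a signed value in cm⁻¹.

Group 9 minus oxidation state +2 gives a d⁷ configuration for Co²⁺.
In an octahedral site d⁷ (HS) is t₂g⁵ eg², giving CFSE(oct) = -0.8Δo = -9380 cm⁻¹.
Tetrahedral: e⁴ t₂³, CFSE = 4(−0.6) + 3(+0.4) = -1.2Δₜ = -1.2 × (4/9) × 11725 = -6253 cm⁻¹.
Subtracting, OSPE = -9380 − (-6253) = -3127 cm⁻¹.

-3127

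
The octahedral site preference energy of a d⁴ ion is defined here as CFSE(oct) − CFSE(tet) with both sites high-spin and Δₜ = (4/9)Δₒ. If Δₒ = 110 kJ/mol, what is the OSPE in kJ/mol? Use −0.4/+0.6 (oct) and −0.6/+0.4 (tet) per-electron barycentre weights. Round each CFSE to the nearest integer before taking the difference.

-46

Octahedral (high-spin): t₂g³ eg¹, CFSE = 3(−0.4) + 1(+0.6) = -0.6Δₒ = -0.6 × 110 = -66 kJ/mol.
Tetrahedral: e² t₂², CFSE = 2(−0.6) + 2(+0.4) = -0.4Δₜ = -0.4 × (4/9) × 110 = -20 kJ/mol.
OSPE = -66 − (-20) = -46 kJ/mol.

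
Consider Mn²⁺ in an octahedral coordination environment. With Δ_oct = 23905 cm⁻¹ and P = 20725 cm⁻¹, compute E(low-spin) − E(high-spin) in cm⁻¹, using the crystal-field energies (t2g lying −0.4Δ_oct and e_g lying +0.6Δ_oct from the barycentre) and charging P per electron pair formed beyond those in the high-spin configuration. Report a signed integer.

-6360

Mn sits in group 7; removing 2 electrons leaves Mn²⁺ with 7 − 2 = 5 d electrons.
In the high-spin limit (t2g^3 e_g^2) the orbital term is 0.0Δ_oct = 0 cm⁻¹, with no excess pairing.
For low-spin the configuration is t2g^5 e_g^0: orbital energy -2.0 × 23905 = -47810 cm⁻¹, and 2 additional pairs relative to high-spin add 41450 cm⁻¹, giving -6360 cm⁻¹.
Thus E(LS) − E(HS) = -6360 cm⁻¹.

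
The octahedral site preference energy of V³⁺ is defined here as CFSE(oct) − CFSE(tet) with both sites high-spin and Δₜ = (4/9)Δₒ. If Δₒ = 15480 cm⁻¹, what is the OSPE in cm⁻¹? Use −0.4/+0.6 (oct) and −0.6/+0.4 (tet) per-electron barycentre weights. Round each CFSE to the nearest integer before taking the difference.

-4128

V is in group 5, so V³⁺ is d² (5 − 3 = 2).
In an octahedral site d² (HS) is t2g^2 e_g^0, giving CFSE(oct) = -0.8Δₒ = -12384 cm⁻¹.
Tetrahedral: e^2 t2^0, CFSE = 2(−0.6) + 0(+0.4) = -1.2Δₜ = -1.2 × (4/9) × 15480 = -8256 cm⁻¹.
OSPE = CFSE(oct) − CFSE(tet) = -12384 − (-8256) = -4128 cm⁻¹.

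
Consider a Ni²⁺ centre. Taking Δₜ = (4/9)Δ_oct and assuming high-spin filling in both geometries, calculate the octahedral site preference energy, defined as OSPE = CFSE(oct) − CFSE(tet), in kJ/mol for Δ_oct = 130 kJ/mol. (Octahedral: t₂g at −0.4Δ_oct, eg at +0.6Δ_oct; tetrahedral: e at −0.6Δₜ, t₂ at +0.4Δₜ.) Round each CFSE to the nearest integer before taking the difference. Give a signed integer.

Ni²⁺: group 10, so d-count = 10 − 2 = 8.
In an octahedral site d⁸ (HS) is t₂g⁶ eg², giving CFSE(oct) = -1.2Δ_oct = -156 kJ/mol.
Tetrahedral: e⁴ t₂⁴, CFSE = 4(−0.6) + 4(+0.4) = -0.8Δₜ = -0.8 × (4/9) × 130 = -46 kJ/mol.
OSPE = CFSE(oct) − CFSE(tet) = -156 − (-46) = -110 kJ/mol.

-110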